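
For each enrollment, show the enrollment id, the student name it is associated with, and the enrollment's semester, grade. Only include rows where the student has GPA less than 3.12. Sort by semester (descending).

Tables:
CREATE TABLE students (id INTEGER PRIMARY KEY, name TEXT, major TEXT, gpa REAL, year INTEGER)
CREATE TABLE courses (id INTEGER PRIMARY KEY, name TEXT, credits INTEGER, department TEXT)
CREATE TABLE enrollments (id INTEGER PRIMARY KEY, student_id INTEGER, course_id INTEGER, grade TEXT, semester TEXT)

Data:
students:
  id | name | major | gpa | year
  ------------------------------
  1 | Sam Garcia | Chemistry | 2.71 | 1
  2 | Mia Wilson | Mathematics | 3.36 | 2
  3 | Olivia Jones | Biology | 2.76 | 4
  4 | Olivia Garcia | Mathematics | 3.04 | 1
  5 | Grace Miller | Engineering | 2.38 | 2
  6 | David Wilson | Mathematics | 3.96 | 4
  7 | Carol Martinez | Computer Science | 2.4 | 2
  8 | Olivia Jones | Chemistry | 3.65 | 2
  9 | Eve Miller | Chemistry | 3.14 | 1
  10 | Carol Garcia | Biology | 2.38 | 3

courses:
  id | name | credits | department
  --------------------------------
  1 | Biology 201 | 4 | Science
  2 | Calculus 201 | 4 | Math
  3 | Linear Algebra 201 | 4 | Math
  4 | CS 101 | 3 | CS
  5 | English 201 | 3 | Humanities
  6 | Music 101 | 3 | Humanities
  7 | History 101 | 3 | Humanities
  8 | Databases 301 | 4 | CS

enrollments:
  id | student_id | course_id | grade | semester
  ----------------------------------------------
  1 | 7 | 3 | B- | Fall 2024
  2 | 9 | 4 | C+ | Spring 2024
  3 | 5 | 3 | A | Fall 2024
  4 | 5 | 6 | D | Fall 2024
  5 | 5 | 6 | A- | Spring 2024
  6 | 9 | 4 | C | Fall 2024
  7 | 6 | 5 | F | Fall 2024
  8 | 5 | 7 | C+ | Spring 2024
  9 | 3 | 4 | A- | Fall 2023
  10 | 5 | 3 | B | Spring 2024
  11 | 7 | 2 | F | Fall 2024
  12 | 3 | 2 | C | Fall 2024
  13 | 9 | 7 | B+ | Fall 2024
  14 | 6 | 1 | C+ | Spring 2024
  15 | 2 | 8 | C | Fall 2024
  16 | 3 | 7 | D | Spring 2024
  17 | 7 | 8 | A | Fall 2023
SELECT c.id, p.name AS student, c.semester, c.grade FROM enrollments c JOIN students p ON c.student_id = p.id WHERE p.gpa < 3.12 ORDER BY c.semester DESC

Execution result:
id | student | semester | grade
5 | Grace Miller | Spring 2024 | A-
8 | Grace Miller | Spring 2024 | C+
10 | Grace Miller | Spring 2024 | B
16 | Olivia Jones | Spring 2024 | D
1 | Carol Martinez | Fall 2024 | B-
3 | Grace Miller | Fall 2024 | A
4 | Grace Miller | Fall 2024 | D
11 | Carol Martinez | Fall 2024 | F
12 | Olivia Jones | Fall 2024 | C
9 | Olivia Jones | Fall 2023 | A-
17 | Carol Martinez | Fall 2023 | A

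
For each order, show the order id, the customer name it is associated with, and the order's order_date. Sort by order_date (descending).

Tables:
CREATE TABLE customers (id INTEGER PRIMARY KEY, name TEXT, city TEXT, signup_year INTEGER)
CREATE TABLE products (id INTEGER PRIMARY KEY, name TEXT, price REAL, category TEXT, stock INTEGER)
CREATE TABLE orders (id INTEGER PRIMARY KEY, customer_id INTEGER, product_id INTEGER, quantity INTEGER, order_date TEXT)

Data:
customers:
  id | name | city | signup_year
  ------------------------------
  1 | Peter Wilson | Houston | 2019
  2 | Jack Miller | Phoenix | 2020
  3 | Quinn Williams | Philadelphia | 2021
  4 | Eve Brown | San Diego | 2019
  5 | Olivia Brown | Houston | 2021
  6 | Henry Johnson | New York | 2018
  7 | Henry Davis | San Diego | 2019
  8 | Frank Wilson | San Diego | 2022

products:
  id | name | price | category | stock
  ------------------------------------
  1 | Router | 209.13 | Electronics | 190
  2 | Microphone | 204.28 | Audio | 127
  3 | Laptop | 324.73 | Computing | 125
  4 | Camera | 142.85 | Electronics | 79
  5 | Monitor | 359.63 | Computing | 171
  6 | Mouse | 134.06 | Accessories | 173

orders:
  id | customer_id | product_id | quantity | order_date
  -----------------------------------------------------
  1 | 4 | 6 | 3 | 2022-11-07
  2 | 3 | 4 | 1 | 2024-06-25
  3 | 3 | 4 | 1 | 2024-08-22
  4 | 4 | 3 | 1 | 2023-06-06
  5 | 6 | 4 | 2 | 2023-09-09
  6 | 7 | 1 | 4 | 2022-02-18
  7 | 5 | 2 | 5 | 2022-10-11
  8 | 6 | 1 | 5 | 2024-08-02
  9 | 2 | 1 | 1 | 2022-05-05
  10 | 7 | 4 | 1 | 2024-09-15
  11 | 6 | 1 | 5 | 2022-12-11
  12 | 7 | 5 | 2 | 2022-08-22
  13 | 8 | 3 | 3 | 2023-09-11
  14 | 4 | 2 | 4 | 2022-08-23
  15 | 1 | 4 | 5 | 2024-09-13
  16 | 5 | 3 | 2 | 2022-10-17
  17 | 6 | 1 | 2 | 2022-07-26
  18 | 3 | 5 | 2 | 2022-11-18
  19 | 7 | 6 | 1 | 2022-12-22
SELECT c.id, p.name AS customer, c.order_date FROM orders c JOIN customers p ON c.customer_id = p.id ORDER BY c.order_date DESC

Execution result:
id | customer | order_date
10 | Henry Davis | 2024-09-15
15 | Peter Wilson | 2024-09-13
3 | Quinn Williams | 2024-08-22
8 | Henry Johnson | 2024-08-02
2 | Quinn Williams | 2024-06-25
13 | Frank Wilson | 2023-09-11
5 | Henry Johnson | 2023-09-09
4 | Eve Brown | 2023-06-06
19 | Henry Davis | 2022-12-22
11 | Henry Johnson | 2022-12-11
18 | Quinn Williams | 2022-11-18
1 | Eve Brown | 2022-11-07
16 | Olivia Brown | 2022-10-17
7 | Olivia Brown | 2022-10-11
14 | Eve Brown | 2022-08-23
12 | Henry Davis | 2022-08-22
17 | Henry Johnson | 2022-07-26
9 | Jack Miller | 2022-05-05
6 | Henry Davis | 2022-02-18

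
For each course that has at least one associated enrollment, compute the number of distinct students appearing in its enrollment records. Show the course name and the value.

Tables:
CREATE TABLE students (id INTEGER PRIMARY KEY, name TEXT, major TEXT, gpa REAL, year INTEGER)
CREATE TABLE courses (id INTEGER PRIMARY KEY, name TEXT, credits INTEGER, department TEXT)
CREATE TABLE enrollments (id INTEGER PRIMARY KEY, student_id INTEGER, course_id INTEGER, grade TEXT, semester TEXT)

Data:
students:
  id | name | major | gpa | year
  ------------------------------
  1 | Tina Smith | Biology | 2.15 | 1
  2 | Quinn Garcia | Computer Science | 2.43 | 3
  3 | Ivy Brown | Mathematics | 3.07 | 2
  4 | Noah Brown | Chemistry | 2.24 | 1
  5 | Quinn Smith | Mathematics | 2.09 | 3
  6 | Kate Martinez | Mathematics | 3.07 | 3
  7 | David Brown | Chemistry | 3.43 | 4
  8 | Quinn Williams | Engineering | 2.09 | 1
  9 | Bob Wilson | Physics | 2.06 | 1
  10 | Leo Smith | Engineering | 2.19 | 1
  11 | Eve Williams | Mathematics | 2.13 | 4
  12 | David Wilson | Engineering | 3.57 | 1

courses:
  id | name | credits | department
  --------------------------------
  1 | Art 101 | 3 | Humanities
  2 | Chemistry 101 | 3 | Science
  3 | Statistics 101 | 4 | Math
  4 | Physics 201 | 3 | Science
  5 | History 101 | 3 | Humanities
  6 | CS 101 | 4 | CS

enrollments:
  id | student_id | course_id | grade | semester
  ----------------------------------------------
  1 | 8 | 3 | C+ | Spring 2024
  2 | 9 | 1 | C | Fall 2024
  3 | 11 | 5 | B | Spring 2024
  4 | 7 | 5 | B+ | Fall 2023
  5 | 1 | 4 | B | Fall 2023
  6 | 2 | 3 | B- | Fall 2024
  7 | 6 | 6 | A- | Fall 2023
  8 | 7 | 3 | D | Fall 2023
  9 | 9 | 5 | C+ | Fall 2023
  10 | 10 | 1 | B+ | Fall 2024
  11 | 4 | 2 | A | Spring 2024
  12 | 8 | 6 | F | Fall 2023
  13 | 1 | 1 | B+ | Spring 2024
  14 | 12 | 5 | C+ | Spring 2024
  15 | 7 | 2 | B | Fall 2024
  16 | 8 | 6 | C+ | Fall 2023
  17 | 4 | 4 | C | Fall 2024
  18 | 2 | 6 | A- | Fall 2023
SELECT p.name, COUNT(DISTINCT c.student_id) AS distinct_student_count FROM enrollments c JOIN courses p ON c.course_id = p.id GROUP BY p.id, p.name

Execution result:
name | distinct_student_count
Art 101 | 3
Chemistry 101 | 2
Statistics 101 | 3
Physics 201 | 2
History 101 | 4
CS 101 | 3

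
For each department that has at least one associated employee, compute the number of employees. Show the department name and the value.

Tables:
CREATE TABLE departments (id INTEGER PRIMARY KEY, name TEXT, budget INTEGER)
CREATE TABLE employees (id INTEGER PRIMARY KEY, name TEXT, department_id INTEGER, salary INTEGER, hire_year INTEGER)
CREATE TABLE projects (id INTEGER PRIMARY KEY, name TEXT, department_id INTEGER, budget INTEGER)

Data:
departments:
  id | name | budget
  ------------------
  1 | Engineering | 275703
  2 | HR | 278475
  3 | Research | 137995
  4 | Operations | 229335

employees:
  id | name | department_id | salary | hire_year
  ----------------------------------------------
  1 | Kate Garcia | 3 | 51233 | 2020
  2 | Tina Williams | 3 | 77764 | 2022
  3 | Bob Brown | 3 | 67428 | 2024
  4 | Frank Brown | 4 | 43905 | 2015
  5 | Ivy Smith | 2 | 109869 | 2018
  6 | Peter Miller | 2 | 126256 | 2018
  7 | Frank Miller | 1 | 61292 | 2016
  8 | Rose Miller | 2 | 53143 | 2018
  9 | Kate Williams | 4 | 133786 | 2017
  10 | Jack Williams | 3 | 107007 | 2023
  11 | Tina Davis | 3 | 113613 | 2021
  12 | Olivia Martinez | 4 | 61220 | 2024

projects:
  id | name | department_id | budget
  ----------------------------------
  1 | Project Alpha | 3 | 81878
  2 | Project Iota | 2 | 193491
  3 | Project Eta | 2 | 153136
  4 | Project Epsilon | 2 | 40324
SELECT p.name, COUNT(*) AS n FROM employees c JOIN departments p ON c.department_id = p.id GROUP BY p.id, p.name

Execution result:
name | n
Engineering | 1
HR | 3
Research | 5
Operations | 3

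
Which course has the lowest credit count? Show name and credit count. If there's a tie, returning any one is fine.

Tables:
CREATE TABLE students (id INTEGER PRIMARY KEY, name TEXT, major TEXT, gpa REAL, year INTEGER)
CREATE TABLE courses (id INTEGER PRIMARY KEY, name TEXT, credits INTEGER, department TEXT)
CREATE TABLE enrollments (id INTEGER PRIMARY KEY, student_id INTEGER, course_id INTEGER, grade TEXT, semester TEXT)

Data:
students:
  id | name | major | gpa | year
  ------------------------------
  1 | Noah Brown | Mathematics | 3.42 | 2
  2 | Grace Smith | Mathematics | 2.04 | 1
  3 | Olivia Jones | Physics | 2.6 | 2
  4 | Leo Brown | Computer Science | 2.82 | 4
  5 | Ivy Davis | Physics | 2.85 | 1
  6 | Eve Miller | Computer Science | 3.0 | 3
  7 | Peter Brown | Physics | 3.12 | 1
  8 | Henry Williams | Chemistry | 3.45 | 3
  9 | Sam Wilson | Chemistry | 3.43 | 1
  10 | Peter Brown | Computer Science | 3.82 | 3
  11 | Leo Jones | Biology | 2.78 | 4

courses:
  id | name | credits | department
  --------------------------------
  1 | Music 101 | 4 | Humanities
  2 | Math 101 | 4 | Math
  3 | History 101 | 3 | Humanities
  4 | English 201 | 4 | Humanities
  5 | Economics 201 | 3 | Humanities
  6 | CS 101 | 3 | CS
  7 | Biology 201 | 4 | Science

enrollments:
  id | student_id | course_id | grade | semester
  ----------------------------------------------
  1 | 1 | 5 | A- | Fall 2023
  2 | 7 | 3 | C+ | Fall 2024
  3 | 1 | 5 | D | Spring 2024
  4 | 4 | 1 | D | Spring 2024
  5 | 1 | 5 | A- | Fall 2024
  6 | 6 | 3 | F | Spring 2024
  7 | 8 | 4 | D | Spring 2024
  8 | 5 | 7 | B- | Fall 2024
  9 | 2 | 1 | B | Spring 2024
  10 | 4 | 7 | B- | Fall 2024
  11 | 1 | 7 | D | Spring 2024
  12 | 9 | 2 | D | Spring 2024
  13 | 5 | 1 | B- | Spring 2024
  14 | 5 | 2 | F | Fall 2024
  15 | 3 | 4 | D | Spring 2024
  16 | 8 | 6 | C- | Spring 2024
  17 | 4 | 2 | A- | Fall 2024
SELECT name, credits FROM courses ORDER BY credits ASC LIMIT 1

Execution result:
name | credits
History 101 | 3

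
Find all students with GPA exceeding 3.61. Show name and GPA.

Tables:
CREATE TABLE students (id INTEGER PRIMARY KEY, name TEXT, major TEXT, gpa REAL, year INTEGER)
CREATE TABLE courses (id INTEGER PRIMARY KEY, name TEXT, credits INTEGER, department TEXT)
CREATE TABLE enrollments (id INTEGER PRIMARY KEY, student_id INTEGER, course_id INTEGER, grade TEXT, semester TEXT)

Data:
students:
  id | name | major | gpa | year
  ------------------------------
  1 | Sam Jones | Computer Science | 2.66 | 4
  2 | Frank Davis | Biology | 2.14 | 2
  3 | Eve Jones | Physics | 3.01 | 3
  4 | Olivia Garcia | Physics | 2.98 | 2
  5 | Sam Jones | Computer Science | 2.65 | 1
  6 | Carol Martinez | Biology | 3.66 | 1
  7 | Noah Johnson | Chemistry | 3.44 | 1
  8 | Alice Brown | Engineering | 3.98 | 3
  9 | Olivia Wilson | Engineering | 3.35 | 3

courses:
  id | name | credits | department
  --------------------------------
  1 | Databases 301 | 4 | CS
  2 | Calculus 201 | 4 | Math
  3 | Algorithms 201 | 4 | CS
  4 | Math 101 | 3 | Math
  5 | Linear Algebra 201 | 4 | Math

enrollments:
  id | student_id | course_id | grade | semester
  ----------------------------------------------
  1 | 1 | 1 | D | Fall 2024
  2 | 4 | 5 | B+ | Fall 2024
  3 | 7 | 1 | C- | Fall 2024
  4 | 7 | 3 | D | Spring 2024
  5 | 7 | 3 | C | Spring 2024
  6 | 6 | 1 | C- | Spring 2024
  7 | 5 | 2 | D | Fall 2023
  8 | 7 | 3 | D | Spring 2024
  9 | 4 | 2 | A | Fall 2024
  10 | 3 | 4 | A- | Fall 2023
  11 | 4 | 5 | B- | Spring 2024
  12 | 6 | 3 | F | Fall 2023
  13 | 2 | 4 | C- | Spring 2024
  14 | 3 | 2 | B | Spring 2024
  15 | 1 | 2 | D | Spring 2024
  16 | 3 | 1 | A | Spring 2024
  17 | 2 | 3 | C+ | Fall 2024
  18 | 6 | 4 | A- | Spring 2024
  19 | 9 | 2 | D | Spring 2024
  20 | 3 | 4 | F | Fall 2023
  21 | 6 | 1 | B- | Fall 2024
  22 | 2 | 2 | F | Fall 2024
SELECT name, gpa FROM students WHERE gpa > 3.61

Execution result:
name | gpa
Carol Martinez | 3.66
Alice Brown | 3.98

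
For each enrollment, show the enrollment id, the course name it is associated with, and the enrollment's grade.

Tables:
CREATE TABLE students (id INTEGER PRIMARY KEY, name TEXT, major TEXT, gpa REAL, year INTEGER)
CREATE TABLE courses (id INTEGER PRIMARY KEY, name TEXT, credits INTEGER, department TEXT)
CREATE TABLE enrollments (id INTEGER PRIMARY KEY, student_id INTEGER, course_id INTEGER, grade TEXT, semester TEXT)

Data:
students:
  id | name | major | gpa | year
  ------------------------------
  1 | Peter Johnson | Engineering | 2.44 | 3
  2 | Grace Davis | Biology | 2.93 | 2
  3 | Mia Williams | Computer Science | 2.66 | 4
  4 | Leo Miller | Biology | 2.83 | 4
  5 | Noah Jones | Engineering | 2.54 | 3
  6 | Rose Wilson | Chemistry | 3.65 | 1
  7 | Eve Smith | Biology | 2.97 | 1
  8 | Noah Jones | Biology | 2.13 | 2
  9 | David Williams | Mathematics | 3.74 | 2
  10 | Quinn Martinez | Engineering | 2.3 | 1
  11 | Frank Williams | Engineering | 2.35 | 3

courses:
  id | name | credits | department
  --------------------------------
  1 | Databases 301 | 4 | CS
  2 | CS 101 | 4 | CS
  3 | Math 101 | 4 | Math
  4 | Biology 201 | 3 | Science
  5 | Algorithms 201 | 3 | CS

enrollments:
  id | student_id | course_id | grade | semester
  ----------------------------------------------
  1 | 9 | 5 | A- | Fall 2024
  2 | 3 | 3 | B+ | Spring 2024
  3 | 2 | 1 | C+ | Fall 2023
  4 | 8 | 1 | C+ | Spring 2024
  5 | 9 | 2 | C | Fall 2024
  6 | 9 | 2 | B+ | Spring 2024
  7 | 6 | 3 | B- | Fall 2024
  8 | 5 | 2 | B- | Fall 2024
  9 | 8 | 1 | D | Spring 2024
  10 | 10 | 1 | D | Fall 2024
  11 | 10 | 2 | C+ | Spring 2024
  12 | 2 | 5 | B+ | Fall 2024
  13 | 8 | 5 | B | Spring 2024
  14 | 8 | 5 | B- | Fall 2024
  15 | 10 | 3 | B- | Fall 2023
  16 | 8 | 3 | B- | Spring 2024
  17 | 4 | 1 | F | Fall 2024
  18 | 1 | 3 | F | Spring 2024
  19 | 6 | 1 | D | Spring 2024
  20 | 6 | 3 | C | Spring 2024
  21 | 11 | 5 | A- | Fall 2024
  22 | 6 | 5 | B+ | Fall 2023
SELECT c.id, p.name AS course, c.grade FROM enrollments c JOIN courses p ON c.course_id = p.id

Execution result:
id | course | grade
1 | Algorithms 201 | A-
2 | Math 101 | B+
3 | Databases 301 | C+
4 | Databases 301 | C+
5 | CS 101 | C
6 | CS 101 | B+
7 | Math 101 | B-
8 | CS 101 | B-
9 | Databases 301 | D
10 | Databases 301 | D
11 | CS 101 | C+
12 | Algorithms 201 | B+
13 | Algorithms 201 | B
14 | Algorithms 201 | B-
15 | Math 101 | B-
16 | Math 101 | B-
17 | Databases 301 | F
18 | Math 101 | F
19 | Databases 301 | D
20 | Math 101 | C
21 | Algorithms 201 | A-
22 | Algorithms 201 | B+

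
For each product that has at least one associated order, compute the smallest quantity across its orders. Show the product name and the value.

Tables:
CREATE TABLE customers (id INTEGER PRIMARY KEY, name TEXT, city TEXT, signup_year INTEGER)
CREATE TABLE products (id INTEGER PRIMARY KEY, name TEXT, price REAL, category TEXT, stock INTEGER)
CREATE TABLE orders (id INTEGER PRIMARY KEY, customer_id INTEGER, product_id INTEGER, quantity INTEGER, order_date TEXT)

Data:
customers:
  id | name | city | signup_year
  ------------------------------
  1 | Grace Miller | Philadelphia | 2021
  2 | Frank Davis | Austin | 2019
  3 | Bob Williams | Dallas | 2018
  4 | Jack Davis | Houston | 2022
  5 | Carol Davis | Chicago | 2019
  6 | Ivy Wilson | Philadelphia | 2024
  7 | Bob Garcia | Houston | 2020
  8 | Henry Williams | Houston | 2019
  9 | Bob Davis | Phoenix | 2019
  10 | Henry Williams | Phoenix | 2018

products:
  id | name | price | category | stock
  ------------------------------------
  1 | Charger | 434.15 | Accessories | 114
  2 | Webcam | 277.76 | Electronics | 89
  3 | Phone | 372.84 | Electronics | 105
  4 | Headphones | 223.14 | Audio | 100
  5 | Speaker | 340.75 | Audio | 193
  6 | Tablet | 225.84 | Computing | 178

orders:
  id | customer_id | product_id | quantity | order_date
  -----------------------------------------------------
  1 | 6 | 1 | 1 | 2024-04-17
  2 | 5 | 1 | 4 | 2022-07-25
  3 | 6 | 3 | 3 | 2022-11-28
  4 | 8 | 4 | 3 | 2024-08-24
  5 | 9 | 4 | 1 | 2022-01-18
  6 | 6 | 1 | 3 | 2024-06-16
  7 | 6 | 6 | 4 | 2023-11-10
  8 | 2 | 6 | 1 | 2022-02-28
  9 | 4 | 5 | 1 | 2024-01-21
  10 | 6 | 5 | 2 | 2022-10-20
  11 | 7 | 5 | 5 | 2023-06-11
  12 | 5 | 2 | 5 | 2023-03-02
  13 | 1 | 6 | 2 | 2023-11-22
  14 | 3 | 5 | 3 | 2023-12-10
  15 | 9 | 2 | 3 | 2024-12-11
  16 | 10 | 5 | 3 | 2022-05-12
SELECT p.name, MIN(c.quantity) AS min_quantity FROM orders c JOIN products p ON c.product_id = p.id GROUP BY p.id, p.name

Execution result:
name | min_quantity
Charger | 1
Webcam | 3
Phone | 3
Headphones | 1
Speaker | 1
Tablet | 1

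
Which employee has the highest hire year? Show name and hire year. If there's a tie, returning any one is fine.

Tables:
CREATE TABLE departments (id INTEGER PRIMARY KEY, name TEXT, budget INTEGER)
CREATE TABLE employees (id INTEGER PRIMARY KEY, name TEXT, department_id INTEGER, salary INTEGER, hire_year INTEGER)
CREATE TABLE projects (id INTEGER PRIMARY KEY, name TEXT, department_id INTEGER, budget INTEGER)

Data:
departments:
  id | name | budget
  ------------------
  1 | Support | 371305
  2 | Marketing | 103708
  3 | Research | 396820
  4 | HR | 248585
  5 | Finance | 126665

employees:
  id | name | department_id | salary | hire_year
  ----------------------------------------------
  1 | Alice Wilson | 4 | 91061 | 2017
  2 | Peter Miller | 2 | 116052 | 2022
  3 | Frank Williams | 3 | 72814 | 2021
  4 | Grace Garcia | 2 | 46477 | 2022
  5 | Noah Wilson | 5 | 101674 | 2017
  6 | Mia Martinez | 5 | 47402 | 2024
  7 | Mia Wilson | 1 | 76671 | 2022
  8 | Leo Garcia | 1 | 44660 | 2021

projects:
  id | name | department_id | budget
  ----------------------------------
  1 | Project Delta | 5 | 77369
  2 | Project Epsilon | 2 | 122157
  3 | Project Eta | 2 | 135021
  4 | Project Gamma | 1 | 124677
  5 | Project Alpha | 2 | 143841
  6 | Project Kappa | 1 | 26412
SELECT name, hire_year FROM employees ORDER BY hire_year DESC LIMIT 1

Execution result:
name | hire_year
Mia Martinez | 2024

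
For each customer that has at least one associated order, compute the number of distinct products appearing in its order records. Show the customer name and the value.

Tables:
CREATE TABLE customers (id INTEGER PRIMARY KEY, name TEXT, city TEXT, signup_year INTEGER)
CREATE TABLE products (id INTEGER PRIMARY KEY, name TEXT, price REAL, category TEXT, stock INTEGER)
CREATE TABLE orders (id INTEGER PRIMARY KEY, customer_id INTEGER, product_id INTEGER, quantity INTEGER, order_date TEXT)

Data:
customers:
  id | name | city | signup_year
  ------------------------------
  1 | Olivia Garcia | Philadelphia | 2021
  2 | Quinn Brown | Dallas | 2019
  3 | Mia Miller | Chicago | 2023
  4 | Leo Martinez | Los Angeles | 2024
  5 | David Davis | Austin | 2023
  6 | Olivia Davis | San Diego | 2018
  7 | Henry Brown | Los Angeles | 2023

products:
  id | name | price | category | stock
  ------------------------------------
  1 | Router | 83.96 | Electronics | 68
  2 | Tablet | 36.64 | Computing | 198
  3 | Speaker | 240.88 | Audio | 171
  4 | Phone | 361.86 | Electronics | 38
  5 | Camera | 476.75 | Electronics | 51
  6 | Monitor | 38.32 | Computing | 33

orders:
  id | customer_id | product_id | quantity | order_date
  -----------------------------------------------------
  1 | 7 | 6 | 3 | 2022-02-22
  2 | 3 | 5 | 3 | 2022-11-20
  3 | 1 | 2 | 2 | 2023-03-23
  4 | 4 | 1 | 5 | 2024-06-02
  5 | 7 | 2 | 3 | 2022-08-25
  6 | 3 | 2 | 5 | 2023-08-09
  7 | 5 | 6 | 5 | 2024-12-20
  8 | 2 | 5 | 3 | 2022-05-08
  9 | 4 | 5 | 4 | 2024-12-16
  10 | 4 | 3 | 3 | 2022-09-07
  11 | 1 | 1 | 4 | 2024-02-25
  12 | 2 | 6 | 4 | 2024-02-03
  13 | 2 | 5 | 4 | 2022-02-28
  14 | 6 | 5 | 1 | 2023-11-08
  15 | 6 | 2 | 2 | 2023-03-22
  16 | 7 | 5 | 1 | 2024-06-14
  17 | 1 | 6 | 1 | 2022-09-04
SELECT p.name, COUNT(DISTINCT c.product_id) AS distinct_product_count FROM orders c JOIN customers p ON c.customer_id = p.id GROUP BY p.id, p.name

Execution result:
name | distinct_product_count
Olivia Garcia | 3
Quinn Brown | 2
Mia Miller | 2
Leo Martinez | 3
David Davis | 1
Olivia Davis | 2
Henry Brown | 3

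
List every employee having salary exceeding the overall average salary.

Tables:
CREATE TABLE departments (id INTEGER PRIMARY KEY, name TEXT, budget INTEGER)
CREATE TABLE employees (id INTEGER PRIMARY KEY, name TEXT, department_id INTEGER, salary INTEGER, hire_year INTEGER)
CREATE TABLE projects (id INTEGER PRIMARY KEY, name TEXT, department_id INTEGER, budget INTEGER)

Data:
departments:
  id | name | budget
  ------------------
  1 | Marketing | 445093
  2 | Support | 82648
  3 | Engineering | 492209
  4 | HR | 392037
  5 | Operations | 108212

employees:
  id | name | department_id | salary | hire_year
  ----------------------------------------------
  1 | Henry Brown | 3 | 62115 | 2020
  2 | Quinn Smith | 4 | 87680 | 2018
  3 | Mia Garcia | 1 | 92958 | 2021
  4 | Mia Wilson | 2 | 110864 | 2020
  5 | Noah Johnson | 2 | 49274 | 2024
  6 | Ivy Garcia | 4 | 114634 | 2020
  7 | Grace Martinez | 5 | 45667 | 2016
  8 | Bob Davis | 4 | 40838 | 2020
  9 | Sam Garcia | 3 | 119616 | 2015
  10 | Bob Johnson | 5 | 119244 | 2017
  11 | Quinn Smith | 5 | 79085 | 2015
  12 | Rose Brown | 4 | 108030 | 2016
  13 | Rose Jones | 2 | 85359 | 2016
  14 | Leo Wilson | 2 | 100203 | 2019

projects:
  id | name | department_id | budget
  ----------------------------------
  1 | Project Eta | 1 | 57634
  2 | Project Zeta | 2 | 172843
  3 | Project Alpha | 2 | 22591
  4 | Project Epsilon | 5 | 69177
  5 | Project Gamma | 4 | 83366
SELECT name, salary FROM employees WHERE salary > (SELECT AVG(salary) FROM employees)

Execution result:
name | salary
Quinn Smith | 87680
Mia Garcia | 92958
Mia Wilson | 110864
Ivy Garcia | 114634
Sam Garcia | 119616
Bob Johnson | 119244
Rose Brown | 108030
Leo Wilson | 100203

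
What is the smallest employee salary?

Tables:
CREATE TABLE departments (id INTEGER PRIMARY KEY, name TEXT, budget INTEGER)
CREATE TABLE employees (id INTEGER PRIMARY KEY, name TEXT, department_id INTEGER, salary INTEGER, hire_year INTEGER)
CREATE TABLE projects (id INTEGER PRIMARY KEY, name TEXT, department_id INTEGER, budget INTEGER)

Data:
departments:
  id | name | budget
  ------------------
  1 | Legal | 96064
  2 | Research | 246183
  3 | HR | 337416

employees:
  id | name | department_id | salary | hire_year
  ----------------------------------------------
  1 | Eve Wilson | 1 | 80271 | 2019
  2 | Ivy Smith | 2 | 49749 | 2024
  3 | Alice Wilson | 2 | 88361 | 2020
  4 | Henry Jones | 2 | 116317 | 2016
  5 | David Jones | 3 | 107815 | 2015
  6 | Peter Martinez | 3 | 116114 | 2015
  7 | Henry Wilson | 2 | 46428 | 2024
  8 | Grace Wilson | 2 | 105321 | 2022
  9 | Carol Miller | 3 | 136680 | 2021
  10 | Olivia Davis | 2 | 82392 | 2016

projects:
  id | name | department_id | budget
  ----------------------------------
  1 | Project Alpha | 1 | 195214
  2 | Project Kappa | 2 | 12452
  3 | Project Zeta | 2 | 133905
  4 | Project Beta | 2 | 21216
SELECT MIN(salary) FROM employees

Execution result:
46428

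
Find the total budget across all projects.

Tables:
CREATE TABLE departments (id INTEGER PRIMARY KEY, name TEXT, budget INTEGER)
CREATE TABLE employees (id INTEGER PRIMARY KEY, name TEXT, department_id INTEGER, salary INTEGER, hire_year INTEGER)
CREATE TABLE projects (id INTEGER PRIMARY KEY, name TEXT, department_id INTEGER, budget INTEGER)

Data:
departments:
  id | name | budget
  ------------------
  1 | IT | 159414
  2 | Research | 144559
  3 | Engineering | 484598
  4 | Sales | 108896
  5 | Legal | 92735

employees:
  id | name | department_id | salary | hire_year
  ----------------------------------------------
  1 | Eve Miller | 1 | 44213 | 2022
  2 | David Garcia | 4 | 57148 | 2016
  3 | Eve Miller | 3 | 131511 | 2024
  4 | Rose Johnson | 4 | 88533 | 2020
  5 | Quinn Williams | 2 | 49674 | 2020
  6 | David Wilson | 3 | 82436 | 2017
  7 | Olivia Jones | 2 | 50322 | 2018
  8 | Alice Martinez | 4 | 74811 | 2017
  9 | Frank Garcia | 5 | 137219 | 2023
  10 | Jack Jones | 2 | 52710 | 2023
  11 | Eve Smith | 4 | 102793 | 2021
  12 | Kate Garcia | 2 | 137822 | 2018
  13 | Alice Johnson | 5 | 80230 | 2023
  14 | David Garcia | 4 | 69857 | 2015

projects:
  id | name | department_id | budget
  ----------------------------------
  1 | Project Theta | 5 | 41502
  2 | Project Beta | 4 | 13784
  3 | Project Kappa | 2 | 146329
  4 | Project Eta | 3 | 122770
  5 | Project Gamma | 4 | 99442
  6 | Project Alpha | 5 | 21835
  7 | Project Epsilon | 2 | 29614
SELECT SUM(budget) FROM projects

Execution result:
475276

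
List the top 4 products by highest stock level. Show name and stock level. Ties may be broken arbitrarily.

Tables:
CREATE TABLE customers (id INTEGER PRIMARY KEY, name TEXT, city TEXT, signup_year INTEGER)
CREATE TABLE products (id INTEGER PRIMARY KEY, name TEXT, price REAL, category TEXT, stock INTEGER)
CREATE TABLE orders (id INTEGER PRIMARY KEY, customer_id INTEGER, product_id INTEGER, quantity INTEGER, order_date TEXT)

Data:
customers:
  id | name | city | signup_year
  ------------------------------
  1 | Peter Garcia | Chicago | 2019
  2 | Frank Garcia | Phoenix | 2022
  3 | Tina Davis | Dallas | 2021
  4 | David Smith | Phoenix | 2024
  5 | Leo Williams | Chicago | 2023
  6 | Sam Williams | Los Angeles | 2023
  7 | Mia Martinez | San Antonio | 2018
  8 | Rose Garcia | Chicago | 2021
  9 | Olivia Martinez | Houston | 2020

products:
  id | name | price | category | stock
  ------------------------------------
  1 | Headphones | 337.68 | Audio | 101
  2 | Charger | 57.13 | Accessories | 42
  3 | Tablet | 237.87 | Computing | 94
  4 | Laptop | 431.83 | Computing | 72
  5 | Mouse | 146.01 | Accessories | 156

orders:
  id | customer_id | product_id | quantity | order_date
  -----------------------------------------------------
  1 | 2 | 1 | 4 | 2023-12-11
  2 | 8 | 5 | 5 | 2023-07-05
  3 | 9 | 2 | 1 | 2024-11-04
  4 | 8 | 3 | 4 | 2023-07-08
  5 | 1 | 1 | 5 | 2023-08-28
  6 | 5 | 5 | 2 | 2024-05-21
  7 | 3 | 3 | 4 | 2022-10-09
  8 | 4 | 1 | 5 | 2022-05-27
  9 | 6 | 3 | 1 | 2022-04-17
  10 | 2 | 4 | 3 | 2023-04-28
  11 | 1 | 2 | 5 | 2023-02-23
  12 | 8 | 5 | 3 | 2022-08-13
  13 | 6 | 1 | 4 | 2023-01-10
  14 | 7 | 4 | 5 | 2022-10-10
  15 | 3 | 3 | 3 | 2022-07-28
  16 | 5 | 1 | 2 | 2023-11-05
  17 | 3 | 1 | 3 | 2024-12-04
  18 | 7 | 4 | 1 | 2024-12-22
SELECT name, stock FROM products ORDER BY stock DESC LIMIT 4

Execution result:
name | stock
Mouse | 156
Headphones | 101
Tablet | 94
Laptop | 72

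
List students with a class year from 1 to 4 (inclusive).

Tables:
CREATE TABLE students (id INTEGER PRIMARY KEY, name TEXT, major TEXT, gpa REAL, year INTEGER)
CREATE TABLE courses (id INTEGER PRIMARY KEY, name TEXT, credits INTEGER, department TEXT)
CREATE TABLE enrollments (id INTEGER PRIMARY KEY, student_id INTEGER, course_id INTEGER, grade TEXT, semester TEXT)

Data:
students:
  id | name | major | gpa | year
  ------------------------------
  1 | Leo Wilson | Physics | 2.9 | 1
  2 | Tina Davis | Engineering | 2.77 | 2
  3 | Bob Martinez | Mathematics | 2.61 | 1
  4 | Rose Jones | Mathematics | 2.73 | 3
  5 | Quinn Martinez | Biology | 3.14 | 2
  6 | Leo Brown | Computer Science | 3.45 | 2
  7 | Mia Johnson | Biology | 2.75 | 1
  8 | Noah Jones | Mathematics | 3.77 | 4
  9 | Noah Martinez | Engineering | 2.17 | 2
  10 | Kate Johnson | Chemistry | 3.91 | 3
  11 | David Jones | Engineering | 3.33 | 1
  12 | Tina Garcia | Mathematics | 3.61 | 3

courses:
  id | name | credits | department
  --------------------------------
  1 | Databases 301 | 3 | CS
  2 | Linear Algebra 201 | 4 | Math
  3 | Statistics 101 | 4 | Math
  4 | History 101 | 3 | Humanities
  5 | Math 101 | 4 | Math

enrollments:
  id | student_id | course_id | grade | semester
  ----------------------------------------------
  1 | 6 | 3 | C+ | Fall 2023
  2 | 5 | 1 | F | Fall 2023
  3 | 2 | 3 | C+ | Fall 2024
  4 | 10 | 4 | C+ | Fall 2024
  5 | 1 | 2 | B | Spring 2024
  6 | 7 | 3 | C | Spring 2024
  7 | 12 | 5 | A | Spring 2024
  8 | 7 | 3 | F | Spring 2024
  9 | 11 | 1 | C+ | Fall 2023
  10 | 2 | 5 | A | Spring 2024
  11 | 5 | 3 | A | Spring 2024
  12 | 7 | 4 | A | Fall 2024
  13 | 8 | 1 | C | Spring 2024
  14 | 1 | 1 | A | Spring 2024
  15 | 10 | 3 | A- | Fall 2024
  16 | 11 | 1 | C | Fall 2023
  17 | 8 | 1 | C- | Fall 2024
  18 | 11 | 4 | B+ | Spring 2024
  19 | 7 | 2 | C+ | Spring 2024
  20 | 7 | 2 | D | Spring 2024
SELECT name, year FROM students WHERE year BETWEEN 1 AND 4

Execution result:
name | year
Leo Wilson | 1
Tina Davis | 2
Bob Martinez | 1
Rose Jones | 3
Quinn Martinez | 2
Leo Brown | 2
Mia Johnson | 1
Noah Jones | 4
Noah Martinez | 2
Kate Johnson | 3
David Jones | 1
Tina Garcia | 3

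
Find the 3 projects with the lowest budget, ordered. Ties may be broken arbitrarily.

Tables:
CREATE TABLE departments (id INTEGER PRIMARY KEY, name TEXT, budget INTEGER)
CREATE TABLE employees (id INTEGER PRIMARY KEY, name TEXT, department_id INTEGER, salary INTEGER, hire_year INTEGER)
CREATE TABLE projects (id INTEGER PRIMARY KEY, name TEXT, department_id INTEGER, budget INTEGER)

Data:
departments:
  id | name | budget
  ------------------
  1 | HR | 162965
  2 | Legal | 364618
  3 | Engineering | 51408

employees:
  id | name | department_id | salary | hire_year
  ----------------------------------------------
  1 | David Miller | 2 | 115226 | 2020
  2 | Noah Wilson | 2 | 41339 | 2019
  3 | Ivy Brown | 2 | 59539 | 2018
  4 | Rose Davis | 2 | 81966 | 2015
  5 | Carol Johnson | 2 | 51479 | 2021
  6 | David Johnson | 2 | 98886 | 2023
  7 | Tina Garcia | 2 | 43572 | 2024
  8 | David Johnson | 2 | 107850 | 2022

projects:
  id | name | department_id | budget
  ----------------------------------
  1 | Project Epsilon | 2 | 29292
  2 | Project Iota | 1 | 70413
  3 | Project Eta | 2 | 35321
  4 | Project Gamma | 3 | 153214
SELECT name, budget FROM projects ORDER BY budget ASC LIMIT 3

Execution result:
name | budget
Project Epsilon | 29292
Project Eta | 35321
Project Iota | 70413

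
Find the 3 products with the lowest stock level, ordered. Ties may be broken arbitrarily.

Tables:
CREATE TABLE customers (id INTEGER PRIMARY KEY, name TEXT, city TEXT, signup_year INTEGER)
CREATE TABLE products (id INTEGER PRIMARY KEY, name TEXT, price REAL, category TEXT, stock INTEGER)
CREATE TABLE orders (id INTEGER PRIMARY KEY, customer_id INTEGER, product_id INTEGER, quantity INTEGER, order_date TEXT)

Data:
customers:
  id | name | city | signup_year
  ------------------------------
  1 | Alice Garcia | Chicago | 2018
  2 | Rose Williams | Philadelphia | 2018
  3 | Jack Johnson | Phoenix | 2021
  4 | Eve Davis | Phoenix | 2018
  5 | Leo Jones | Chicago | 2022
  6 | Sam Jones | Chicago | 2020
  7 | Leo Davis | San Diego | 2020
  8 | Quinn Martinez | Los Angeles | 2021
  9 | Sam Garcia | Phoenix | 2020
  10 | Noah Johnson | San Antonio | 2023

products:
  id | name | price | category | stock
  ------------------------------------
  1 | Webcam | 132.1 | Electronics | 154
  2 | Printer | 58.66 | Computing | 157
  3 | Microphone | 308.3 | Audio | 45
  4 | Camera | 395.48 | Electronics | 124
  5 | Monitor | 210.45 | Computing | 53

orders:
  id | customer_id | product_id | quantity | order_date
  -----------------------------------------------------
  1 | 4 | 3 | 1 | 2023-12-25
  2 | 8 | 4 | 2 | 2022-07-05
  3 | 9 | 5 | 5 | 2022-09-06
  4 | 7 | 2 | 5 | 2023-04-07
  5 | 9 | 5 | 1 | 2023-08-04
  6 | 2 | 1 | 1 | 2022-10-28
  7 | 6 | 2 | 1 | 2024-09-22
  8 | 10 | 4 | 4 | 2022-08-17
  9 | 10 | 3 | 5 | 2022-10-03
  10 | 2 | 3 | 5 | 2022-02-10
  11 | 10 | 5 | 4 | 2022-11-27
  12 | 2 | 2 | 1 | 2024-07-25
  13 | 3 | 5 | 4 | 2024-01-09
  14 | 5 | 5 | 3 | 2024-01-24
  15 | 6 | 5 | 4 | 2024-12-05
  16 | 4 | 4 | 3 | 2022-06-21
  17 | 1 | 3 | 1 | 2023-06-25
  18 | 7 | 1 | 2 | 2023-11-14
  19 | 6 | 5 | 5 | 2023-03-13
SELECT name, stock FROM products ORDER BY stock ASC LIMIT 3

Execution result:
name | stock
Microphone | 45
Monitor | 53
Camera | 124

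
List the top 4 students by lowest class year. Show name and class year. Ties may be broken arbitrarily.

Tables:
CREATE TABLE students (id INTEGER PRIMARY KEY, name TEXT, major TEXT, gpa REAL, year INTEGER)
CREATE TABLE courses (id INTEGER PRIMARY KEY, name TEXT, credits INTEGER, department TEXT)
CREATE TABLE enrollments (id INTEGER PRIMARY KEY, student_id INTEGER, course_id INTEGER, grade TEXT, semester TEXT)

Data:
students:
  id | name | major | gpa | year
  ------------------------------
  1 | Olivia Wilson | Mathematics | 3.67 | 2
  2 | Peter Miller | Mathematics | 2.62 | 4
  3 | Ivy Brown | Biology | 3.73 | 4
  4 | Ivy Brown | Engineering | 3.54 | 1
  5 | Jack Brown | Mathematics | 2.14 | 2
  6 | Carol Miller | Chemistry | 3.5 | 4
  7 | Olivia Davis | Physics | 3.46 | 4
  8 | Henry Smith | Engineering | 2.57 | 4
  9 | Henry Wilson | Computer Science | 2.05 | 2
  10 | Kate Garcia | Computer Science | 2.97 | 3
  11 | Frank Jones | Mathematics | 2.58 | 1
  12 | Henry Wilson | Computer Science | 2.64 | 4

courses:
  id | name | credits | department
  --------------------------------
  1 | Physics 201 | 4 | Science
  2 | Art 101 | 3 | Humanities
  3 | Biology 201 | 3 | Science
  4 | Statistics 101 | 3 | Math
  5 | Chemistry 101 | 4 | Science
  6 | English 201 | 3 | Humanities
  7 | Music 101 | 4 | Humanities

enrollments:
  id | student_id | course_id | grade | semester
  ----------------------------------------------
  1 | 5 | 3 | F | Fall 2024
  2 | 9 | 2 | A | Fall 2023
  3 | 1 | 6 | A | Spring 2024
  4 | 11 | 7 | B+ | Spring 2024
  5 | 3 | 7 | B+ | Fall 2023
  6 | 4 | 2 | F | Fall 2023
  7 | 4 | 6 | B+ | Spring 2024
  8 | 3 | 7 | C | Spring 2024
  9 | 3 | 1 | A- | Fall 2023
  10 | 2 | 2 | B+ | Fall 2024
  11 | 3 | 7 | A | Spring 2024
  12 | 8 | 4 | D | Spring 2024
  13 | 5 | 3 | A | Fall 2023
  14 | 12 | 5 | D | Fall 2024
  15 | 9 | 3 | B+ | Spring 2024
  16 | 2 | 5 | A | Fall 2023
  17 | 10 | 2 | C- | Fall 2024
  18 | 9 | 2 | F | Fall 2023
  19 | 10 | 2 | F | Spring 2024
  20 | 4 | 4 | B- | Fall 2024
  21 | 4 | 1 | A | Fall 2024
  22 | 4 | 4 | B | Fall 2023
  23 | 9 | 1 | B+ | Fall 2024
SELECT name, year FROM students ORDER BY year ASC LIMIT 4

Execution result:
name | year
Ivy Brown | 1
Frank Jones | 1
Olivia Wilson | 2
Jack Brown | 2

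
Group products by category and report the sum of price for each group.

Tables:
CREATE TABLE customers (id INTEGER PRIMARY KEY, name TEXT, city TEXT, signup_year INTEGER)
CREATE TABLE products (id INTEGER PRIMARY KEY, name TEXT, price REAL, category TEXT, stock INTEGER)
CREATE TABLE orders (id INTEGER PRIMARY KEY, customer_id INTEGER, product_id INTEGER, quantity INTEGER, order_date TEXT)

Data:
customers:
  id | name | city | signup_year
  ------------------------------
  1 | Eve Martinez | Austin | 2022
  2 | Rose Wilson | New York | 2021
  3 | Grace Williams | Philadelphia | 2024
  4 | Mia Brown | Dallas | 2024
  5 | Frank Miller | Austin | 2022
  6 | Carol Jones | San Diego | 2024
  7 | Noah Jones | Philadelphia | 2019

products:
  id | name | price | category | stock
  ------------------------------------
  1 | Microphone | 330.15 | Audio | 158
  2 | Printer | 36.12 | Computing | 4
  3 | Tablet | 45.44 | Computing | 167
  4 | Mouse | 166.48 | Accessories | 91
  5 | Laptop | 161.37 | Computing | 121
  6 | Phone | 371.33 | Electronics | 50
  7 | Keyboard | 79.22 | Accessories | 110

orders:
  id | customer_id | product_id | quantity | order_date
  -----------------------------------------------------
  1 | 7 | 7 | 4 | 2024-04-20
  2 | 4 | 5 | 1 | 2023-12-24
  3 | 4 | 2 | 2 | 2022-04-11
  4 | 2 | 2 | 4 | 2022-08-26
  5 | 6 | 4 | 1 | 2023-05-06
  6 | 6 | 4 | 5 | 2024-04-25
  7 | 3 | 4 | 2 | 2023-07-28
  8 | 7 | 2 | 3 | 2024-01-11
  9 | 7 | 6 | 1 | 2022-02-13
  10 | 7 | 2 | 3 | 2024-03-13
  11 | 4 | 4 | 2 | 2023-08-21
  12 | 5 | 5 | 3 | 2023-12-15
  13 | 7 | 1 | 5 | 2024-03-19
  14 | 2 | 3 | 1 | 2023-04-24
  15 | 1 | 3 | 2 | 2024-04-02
SELECT category, SUM(price) AS sum_price FROM products GROUP BY category

Execution result:
category | sum_price
Accessories | 245.70
Audio | 330.15
Computing | 242.93
Electronics | 371.33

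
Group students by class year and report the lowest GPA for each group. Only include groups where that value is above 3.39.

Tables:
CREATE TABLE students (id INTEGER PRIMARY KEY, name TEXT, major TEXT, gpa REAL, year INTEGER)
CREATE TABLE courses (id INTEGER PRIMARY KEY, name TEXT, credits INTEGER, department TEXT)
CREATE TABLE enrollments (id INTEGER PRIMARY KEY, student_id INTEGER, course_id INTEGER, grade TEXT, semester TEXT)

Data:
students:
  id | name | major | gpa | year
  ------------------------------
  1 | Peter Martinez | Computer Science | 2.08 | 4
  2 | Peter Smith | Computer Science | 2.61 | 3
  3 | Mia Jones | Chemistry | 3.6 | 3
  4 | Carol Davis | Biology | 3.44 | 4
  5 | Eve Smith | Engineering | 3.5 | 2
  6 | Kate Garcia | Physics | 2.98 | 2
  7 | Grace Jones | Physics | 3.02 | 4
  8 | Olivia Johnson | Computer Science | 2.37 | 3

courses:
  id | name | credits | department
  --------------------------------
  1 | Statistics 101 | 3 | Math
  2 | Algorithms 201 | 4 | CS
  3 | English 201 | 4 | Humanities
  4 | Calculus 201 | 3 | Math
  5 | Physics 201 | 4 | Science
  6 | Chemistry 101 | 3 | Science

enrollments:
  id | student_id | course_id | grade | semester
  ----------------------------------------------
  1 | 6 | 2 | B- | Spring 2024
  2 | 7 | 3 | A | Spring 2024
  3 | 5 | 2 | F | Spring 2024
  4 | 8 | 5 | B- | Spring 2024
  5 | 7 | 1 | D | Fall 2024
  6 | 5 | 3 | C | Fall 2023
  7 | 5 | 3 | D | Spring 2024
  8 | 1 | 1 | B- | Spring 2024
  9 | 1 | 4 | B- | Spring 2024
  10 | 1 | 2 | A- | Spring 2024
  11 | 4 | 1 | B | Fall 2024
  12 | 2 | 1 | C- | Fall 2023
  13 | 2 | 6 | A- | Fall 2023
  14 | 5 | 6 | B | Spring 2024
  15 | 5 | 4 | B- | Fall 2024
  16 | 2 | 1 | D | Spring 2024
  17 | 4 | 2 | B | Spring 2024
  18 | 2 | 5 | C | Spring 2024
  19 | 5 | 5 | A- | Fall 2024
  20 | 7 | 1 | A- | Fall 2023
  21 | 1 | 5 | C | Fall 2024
SELECT year, MIN(gpa) AS min_gpa FROM students GROUP BY year HAVING MIN(gpa) > 3.39

Execution result:
(no rows)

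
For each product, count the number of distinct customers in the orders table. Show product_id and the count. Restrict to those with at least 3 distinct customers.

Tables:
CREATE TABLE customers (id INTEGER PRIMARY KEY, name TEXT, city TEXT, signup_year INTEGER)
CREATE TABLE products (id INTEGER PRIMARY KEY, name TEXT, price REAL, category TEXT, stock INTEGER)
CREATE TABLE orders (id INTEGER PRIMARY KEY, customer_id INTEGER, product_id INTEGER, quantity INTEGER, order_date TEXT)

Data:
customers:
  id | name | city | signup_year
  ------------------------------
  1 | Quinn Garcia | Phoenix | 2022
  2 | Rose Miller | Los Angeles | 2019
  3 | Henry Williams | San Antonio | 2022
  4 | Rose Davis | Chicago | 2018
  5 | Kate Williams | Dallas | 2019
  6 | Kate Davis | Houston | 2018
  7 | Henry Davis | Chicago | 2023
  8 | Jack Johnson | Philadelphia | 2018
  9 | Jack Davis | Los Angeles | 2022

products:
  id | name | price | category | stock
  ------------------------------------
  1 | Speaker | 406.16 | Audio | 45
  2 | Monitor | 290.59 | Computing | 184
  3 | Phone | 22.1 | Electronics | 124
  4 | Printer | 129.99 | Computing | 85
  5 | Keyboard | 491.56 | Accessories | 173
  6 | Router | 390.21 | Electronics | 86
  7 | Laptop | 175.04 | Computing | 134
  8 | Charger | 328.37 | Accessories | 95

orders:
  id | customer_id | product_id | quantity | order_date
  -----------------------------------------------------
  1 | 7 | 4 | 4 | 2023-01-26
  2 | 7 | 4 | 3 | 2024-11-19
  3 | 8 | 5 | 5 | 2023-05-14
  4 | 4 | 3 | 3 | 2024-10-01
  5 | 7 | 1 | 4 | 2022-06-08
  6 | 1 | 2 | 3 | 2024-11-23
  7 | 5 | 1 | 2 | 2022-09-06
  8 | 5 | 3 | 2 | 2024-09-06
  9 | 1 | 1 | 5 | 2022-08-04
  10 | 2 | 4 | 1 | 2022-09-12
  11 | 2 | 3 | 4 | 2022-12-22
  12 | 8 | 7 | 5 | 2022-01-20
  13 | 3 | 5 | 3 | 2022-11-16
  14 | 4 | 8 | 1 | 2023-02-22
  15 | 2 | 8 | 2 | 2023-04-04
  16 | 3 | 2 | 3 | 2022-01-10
SELECT product_id, COUNT(DISTINCT customer_id) AS distinct_customer_count FROM orders GROUP BY product_id HAVING COUNT(DISTINCT customer_id) >= 3

Execution result:
product_id | distinct_customer_count
1 | 3
3 | 3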